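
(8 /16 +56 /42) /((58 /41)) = 451 /348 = 1.30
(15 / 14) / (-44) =-15 / 616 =-0.02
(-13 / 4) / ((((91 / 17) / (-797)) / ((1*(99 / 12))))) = 447117 / 112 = 3992.12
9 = 9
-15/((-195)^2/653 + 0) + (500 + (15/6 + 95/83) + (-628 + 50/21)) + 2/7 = -51316243/420810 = -121.95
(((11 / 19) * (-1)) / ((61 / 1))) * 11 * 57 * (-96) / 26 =17424 / 793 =21.97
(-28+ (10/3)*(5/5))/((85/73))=-5402/255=-21.18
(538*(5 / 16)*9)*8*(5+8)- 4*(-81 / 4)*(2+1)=157608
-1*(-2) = 2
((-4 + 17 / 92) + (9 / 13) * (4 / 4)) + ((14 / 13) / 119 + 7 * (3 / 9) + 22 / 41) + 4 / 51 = -137971 / 833612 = -0.17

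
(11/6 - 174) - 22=-1165/6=-194.17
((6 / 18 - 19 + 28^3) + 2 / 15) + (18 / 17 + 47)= 5605289 / 255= 21981.53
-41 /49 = -0.84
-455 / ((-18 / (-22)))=-5005 / 9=-556.11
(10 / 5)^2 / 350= 2 / 175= 0.01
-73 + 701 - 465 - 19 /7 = 1122 /7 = 160.29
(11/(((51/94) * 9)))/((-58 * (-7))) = 517/93177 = 0.01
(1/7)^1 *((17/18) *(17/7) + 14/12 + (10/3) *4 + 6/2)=1247/441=2.83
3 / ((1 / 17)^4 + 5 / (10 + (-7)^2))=14783217 / 417664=35.39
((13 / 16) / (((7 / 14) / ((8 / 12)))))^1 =1.08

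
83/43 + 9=470/43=10.93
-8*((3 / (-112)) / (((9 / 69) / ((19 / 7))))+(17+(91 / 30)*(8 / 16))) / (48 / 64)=-422402 / 2205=-191.57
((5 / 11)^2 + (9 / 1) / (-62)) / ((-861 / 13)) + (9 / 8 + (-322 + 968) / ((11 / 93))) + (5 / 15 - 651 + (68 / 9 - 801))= 311488177541 / 77510664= 4018.65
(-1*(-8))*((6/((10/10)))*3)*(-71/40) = -1278/5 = -255.60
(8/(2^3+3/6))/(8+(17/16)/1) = 256/2465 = 0.10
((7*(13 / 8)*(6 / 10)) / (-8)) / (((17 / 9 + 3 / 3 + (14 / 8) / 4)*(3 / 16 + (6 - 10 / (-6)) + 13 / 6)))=-2268 / 88615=-0.03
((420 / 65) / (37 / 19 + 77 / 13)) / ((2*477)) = 133 / 154548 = 0.00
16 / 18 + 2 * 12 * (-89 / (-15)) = 6448 / 45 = 143.29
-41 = -41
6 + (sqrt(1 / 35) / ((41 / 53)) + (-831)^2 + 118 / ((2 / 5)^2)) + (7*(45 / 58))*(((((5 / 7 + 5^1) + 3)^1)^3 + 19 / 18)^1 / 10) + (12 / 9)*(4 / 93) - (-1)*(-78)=53*sqrt(35) / 1435 + 2193485634421 / 3171672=691586.75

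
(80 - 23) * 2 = 114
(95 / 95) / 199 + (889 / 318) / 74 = 200443 / 4682868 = 0.04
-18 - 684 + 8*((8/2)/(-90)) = -31606/45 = -702.36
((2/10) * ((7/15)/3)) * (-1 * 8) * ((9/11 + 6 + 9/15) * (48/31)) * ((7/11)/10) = -426496/2344375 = -0.18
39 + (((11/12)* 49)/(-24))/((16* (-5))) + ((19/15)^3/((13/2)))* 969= 341.99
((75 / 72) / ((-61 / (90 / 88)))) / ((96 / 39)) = -4875 / 687104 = -0.01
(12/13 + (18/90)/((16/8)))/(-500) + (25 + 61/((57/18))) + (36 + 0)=99122473/1235000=80.26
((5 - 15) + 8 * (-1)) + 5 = -13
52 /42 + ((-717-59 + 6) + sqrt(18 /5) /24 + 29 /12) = -64373 /84 + sqrt(10) /40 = -766.27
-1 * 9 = -9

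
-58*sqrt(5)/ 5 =-25.94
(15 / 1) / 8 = 15 / 8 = 1.88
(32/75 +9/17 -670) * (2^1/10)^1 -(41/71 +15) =-149.39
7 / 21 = 1 / 3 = 0.33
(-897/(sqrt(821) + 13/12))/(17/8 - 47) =-1119456/42381745 + 1033344*sqrt(821)/42381745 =0.67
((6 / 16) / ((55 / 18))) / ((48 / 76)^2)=1083 / 3520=0.31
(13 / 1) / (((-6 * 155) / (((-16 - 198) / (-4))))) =-1391 / 1860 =-0.75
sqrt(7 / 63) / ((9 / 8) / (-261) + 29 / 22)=2552 / 10059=0.25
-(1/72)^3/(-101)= 1/37698048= 0.00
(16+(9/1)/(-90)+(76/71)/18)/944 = 101981/6032160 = 0.02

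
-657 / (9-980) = 657 / 971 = 0.68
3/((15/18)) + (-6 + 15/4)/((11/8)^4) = 217458/73205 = 2.97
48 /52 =12 /13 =0.92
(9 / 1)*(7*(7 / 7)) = 63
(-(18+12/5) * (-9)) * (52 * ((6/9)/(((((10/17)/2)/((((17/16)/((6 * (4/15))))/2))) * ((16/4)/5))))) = 574821/64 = 8981.58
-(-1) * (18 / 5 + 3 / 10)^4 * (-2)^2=2313441 / 2500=925.38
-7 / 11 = -0.64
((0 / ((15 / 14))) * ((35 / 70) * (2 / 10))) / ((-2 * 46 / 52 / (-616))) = 0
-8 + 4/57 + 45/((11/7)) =12983/627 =20.71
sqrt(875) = 5 * sqrt(35) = 29.58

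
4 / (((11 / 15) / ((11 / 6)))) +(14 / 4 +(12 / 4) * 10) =87 / 2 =43.50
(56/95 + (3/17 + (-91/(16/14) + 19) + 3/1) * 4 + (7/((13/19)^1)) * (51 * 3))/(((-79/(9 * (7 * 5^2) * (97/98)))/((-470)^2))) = -13524019928989875/2322047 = -5824180100.14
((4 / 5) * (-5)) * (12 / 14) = -24 / 7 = -3.43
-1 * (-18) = 18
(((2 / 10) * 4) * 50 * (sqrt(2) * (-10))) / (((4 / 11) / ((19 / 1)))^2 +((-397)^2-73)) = -1092025 * sqrt(2) / 430083127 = -0.00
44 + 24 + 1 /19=1293 /19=68.05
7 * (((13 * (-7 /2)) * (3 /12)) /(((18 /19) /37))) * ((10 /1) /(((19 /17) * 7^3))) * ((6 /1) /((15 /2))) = -8177 /126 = -64.90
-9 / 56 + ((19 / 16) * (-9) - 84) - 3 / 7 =-10671 / 112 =-95.28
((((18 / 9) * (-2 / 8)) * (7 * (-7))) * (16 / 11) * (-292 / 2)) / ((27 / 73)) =-4177936 / 297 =-14067.12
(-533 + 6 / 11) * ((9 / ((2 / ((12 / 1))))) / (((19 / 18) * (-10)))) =2846502 / 1045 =2723.93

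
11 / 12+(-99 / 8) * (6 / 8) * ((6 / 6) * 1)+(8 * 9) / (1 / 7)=47581 / 96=495.64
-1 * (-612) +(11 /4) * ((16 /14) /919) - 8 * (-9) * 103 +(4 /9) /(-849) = 394612893854 /49154553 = 8028.00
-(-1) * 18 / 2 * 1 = 9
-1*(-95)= 95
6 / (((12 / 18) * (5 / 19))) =171 / 5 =34.20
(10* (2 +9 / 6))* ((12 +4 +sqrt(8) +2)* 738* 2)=103320* sqrt(2) +929880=1075996.55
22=22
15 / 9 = 5 / 3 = 1.67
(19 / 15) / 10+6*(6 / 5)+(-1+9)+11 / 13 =31537 / 1950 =16.17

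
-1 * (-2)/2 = 1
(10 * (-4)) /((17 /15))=-35.29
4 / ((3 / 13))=52 / 3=17.33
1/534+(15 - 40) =-25.00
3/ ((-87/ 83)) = -83/ 29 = -2.86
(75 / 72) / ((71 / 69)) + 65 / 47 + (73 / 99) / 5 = 33601583 / 13214520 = 2.54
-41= -41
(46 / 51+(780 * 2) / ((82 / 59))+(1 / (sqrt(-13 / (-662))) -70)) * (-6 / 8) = -550634 / 697 -3 * sqrt(8606) / 52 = -795.36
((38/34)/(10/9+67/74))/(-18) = -703/22831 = -0.03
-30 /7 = -4.29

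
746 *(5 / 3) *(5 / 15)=3730 / 9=414.44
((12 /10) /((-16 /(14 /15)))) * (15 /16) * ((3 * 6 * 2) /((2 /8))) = -189 /20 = -9.45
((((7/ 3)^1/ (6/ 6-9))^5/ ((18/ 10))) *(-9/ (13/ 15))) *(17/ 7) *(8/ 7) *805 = 117348875/ 4313088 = 27.21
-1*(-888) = 888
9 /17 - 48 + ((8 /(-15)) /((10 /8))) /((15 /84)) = -317857 /6375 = -49.86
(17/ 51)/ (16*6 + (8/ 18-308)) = -0.00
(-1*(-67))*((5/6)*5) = 1675/6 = 279.17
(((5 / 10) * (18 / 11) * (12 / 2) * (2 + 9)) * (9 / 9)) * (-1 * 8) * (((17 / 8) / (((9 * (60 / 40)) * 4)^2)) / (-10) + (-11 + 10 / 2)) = 1399697 / 540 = 2592.03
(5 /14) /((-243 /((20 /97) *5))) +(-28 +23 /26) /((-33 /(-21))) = -814331695 /47189142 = -17.26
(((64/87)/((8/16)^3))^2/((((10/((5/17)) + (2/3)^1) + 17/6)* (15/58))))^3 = 1152921504606846976/25315067478515625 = 45.54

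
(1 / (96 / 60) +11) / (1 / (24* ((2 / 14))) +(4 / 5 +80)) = 1395 / 9731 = 0.14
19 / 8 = 2.38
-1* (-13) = 13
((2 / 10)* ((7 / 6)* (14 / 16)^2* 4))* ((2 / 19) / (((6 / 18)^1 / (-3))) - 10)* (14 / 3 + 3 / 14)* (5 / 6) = -130585 / 4104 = -31.82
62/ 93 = 2/ 3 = 0.67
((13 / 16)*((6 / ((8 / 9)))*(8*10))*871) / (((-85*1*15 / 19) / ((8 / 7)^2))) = -30979728 / 4165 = -7438.11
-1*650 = -650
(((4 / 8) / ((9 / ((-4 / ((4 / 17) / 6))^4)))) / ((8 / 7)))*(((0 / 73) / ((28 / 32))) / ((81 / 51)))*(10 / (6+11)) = 0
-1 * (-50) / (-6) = -8.33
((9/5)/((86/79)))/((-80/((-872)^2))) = -16894782/1075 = -15716.08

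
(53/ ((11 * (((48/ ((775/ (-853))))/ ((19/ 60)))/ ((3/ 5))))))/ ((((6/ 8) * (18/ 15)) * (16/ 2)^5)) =-156085/ 265647292416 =-0.00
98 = 98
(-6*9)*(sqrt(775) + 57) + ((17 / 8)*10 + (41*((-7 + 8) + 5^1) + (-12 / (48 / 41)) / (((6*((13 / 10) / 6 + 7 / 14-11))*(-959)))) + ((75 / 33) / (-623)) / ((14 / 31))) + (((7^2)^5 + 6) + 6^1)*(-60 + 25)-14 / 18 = -1443230140870099886545 / 145977863724-270*sqrt(31) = -9886638449.83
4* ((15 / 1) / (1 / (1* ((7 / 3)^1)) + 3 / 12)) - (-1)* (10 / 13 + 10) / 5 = 22372 / 247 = 90.57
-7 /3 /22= -7 /66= -0.11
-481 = -481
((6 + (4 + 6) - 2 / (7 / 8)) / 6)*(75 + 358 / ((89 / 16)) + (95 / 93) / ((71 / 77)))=1320768704 / 4113669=321.07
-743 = -743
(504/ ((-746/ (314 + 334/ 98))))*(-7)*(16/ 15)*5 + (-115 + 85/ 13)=38294358/ 4849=7897.37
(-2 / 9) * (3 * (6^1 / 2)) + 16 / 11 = -6 / 11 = -0.55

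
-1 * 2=-2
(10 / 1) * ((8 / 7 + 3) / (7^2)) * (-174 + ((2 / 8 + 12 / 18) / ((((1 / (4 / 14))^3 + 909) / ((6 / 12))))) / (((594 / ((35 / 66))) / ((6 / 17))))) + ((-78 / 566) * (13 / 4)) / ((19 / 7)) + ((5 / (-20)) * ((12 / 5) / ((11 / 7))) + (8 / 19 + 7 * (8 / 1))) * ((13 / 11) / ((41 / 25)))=-8204598518660959937 / 76753328538727764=-106.90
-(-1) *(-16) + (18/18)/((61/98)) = -878/61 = -14.39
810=810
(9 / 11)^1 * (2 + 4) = 54 / 11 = 4.91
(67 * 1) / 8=67 / 8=8.38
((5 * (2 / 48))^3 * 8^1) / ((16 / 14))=875 / 13824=0.06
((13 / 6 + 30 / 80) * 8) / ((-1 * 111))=-61 / 333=-0.18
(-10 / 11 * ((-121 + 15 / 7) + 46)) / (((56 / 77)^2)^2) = 1697025 / 7168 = 236.75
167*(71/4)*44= 130427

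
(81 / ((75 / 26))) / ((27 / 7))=182 / 25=7.28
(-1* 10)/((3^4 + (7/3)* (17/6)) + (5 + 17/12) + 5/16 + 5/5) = -1440/13729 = -0.10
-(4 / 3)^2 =-16 / 9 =-1.78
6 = 6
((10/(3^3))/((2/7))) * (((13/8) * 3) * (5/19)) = 2275/1368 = 1.66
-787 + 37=-750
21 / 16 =1.31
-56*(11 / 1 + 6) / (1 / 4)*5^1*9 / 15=-11424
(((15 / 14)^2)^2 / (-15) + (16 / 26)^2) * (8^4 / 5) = 483391744 / 2028845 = 238.26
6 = 6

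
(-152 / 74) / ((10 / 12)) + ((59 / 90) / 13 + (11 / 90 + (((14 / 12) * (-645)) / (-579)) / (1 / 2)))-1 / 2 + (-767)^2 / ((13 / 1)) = 75617169137 / 1670994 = 45252.81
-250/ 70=-25/ 7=-3.57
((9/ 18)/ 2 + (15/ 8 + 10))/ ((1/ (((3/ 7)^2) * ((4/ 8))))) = 873/ 784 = 1.11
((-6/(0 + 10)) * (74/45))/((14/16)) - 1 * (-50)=25658/525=48.87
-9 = -9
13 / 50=0.26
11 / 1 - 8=3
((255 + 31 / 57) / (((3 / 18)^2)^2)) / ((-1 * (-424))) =786564 / 1007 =781.10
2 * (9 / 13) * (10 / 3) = 60 / 13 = 4.62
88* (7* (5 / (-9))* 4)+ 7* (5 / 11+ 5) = -1330.71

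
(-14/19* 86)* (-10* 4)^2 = -1926400/19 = -101389.47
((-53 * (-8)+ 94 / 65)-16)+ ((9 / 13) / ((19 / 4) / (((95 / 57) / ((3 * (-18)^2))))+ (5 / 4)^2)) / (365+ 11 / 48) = 103457706081994 / 252677195615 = 409.45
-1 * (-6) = 6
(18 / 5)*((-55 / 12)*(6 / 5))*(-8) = 158.40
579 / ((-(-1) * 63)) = 193 / 21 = 9.19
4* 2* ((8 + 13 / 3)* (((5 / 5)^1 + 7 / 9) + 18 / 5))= 71632 / 135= 530.61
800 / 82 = 400 / 41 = 9.76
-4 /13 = -0.31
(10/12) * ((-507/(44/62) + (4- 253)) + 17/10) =-26447/33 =-801.42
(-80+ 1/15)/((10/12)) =-2398/25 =-95.92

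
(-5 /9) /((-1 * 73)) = 5 /657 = 0.01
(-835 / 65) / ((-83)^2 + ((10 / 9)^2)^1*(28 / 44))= -148797 / 79804387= -0.00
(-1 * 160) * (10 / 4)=-400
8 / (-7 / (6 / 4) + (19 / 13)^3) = -52728 / 10181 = -5.18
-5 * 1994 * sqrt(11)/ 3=-11022.25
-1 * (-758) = 758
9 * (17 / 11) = 153 / 11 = 13.91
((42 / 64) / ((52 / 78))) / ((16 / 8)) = 63 / 128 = 0.49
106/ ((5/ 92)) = 9752/ 5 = 1950.40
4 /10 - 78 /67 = -256 /335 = -0.76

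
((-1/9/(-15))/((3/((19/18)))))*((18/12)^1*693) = 1463/540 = 2.71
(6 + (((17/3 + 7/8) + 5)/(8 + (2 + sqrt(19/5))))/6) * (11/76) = 2361887/2632032 - 3047 * sqrt(95)/5264064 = 0.89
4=4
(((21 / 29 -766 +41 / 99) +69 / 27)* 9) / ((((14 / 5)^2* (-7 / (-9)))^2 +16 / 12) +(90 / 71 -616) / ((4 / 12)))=7866580831875 / 2070403941034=3.80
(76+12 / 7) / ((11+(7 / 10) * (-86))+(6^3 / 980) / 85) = -202300 / 128067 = -1.58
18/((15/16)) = 96/5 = 19.20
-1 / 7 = -0.14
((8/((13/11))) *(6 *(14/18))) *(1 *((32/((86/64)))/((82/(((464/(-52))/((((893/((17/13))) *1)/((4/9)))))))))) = -4975624192/93389401521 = -0.05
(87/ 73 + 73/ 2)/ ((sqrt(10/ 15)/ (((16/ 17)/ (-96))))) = -0.45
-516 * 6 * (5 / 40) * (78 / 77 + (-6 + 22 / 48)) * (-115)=-124154115 / 616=-201548.89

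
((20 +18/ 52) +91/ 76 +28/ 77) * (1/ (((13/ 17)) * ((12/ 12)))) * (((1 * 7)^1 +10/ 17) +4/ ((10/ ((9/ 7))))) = 1147817427/ 4944940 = 232.12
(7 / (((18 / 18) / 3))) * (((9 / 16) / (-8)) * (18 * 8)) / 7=-243 / 8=-30.38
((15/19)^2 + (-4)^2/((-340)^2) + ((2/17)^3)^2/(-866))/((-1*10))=-29401560812449/471626977887125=-0.06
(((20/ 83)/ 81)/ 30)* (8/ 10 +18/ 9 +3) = 58/ 100845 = 0.00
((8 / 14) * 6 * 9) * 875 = 27000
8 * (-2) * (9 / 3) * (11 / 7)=-75.43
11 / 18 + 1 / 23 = 271 / 414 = 0.65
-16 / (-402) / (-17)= -8 / 3417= -0.00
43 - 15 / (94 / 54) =1616 / 47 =34.38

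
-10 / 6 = -5 / 3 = -1.67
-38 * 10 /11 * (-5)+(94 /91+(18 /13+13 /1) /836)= 13220293 /76076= 173.78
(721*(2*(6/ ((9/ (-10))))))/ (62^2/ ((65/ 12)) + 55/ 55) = -267800/ 19797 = -13.53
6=6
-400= -400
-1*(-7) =7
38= 38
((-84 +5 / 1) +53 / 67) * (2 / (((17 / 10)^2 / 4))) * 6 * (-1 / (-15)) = -1676800 / 19363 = -86.60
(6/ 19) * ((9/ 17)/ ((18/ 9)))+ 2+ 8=3257/ 323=10.08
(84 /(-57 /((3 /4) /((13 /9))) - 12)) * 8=-756 /137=-5.52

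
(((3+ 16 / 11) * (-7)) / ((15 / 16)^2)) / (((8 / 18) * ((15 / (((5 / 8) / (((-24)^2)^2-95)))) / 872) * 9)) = -6976 / 7179975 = -0.00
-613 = -613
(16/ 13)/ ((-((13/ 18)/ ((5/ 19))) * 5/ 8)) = -2304/ 3211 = -0.72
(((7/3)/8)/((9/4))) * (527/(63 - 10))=3689/2862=1.29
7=7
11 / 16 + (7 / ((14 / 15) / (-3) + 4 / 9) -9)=707 / 16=44.19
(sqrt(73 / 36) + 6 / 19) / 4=3 / 38 + sqrt(73) / 24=0.43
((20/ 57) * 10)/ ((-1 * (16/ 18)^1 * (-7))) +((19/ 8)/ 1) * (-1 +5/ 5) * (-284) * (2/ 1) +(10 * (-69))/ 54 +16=4532/ 1197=3.79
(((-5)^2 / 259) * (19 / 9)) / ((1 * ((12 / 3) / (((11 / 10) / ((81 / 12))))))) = 1045 / 125874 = 0.01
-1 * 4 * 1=-4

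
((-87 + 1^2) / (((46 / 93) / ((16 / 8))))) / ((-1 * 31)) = 11.22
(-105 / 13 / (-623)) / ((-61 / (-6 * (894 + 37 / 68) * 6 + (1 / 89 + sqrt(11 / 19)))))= 730860180 / 106783001-15 * sqrt(209) / 1340963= 6.84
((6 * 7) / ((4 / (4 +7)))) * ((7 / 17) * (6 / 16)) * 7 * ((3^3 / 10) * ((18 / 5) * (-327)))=-2698257177 / 6800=-396802.53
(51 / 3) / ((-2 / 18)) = -153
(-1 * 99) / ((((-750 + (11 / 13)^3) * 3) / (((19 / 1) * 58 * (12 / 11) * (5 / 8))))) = 54474615 / 1646419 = 33.09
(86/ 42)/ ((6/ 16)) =344/ 63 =5.46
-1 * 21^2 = -441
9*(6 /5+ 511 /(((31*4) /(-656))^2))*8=4948203312 /4805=1029802.98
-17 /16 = -1.06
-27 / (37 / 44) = -32.11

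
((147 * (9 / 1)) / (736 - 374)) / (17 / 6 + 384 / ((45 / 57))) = 19845 / 2656537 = 0.01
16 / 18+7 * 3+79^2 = 56366 / 9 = 6262.89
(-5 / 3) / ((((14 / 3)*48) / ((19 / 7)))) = -95 / 4704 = -0.02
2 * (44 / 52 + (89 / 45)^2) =250496 / 26325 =9.52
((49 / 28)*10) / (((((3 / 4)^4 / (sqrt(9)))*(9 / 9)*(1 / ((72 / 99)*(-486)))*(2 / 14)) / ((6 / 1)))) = -2463185.45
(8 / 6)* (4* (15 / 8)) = 10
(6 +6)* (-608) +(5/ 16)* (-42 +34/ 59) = -7308.94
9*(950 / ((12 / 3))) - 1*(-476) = 5227 / 2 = 2613.50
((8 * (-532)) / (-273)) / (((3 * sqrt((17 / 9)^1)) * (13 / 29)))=17632 * sqrt(17) / 8619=8.43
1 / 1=1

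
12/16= 3/4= 0.75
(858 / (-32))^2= 184041 / 256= 718.91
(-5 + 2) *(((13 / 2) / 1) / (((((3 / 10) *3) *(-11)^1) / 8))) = 520 / 33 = 15.76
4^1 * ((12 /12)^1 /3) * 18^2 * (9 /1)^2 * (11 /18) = 21384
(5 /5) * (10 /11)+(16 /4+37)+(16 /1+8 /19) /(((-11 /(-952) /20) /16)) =95056439 /209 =454815.50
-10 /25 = -2 /5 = -0.40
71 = 71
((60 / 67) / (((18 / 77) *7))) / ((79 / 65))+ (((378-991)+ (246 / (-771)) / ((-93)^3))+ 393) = -240224196418064 / 1094167631457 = -219.55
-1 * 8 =-8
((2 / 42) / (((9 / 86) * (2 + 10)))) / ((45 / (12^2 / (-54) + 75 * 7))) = 67381 / 153090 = 0.44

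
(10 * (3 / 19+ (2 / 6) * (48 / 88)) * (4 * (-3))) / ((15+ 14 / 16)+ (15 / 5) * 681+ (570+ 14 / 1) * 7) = -13632 / 2055515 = -0.01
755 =755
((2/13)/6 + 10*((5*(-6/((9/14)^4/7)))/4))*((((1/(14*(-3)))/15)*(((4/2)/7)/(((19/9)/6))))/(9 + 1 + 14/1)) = 87395671/529385220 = 0.17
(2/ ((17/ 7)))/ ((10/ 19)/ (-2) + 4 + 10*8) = 266/ 27047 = 0.01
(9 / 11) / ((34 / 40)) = 180 / 187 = 0.96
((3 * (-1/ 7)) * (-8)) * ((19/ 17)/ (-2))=-228/ 119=-1.92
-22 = -22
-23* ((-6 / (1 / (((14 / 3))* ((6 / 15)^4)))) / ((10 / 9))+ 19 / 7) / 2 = -1041049 / 43750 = -23.80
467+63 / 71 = 33220 / 71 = 467.89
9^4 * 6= 39366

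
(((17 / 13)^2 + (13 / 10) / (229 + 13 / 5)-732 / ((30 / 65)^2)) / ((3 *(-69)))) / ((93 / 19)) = 274646653 / 81020628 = 3.39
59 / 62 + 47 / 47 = 121 / 62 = 1.95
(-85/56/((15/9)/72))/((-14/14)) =459/7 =65.57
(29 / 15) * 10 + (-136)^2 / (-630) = -3158 / 315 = -10.03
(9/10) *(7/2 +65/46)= 1017/230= 4.42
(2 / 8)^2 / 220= 1 / 3520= 0.00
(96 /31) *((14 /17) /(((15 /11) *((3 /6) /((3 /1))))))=29568 /2635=11.22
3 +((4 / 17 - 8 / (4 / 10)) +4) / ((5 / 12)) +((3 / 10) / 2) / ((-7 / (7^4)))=-29337 / 340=-86.29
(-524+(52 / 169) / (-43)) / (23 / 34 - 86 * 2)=1991856 / 651235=3.06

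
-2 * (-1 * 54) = 108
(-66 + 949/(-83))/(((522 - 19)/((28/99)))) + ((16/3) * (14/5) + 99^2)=202852773583/20665755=9815.89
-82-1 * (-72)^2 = -5266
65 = 65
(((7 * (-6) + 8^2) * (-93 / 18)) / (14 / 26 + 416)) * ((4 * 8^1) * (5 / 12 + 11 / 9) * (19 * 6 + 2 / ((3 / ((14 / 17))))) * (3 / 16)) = -763978787 / 2485485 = -307.38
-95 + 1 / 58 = -5509 / 58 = -94.98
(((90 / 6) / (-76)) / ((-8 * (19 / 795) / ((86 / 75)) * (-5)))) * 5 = -6837 / 5776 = -1.18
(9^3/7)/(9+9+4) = 729/154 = 4.73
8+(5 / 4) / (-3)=91 / 12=7.58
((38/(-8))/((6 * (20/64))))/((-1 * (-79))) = -38/1185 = -0.03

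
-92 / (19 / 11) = -1012 / 19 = -53.26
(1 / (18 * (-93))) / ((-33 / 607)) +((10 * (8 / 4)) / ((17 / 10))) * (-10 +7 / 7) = -99425281 / 939114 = -105.87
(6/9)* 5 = 10/3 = 3.33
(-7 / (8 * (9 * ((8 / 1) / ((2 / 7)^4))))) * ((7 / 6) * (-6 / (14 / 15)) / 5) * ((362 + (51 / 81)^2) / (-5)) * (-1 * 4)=37741 / 1071630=0.04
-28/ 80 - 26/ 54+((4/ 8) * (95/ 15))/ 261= -4277/ 5220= -0.82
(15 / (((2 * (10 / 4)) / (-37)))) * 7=-777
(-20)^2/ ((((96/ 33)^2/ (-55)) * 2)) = -166375/ 128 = -1299.80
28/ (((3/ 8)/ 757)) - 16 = 169520/ 3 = 56506.67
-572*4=-2288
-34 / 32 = -17 / 16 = -1.06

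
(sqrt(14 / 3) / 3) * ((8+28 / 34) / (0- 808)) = -0.01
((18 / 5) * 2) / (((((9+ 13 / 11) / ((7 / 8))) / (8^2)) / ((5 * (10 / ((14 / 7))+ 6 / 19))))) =19998 / 19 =1052.53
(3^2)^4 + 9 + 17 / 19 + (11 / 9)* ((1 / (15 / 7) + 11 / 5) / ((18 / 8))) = 30344509 / 4617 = 6572.34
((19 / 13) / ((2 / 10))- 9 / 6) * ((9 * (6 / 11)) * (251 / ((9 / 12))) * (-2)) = -2728872 / 143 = -19083.02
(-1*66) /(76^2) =-33 /2888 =-0.01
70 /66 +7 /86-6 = -13787 /2838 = -4.86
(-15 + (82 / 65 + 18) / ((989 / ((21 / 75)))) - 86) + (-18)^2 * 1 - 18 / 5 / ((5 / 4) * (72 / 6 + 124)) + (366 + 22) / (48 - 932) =6080189673 / 27321125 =222.55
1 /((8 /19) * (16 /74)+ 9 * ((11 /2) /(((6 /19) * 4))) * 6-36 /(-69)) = 129352 /30493153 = 0.00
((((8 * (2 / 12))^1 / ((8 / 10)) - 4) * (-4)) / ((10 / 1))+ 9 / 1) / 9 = 149 / 135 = 1.10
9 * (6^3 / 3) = 648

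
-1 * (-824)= 824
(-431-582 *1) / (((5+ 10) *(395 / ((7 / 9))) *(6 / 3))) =-7091 / 106650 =-0.07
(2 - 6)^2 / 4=4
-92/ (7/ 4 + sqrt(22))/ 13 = 2576/ 3939 - 1472 * sqrt(22)/ 3939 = -1.10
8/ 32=1/ 4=0.25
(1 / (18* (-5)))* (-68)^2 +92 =1828 / 45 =40.62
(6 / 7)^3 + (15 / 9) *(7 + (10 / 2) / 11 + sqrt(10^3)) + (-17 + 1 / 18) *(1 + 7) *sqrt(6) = -1220 *sqrt(6) / 9 + 147758 / 11319 + 50 *sqrt(10) / 3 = -266.28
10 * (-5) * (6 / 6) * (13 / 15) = -130 / 3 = -43.33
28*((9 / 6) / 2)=21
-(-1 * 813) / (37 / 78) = 63414 / 37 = 1713.89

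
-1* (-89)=89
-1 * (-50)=50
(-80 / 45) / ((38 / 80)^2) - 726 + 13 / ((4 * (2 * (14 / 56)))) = -4726511 / 6498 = -727.38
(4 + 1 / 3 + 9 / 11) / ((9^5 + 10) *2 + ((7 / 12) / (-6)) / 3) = 720 / 16508723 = 0.00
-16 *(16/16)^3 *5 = -80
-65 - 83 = -148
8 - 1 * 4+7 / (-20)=73 / 20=3.65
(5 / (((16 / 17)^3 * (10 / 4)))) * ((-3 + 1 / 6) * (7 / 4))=-584647 / 49152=-11.89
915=915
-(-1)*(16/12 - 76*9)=-682.67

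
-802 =-802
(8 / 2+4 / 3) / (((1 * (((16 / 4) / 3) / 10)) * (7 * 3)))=1.90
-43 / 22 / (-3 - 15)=43 / 396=0.11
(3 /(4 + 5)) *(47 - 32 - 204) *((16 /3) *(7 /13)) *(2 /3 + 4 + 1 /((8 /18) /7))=-48020 /13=-3693.85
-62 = -62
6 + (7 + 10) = 23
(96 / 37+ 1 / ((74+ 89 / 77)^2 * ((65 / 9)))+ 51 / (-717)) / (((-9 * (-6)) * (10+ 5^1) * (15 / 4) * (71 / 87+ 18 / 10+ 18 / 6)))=313045103728076 / 2116196185058516925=0.00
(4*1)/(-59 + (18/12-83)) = -8/281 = -0.03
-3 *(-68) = 204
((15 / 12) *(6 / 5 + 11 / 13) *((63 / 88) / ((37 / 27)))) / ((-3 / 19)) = -8.46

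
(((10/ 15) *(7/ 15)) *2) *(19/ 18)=266/ 405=0.66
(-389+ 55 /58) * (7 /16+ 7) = -2886.13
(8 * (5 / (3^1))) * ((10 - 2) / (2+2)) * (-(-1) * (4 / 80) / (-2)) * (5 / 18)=-5 / 27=-0.19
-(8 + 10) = -18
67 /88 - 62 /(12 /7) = -9347 /264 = -35.41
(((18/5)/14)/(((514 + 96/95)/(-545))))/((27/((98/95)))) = -763/73389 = -0.01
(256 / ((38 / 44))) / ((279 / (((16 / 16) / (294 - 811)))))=-512 / 249147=-0.00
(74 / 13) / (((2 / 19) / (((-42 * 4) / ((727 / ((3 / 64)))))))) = -44289 / 75608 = -0.59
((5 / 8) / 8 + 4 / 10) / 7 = 153 / 2240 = 0.07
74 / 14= 37 / 7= 5.29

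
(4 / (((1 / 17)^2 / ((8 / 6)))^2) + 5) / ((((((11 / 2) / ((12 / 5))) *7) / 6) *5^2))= 12218032 / 1375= 8885.84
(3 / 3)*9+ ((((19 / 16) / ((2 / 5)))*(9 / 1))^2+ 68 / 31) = 725.09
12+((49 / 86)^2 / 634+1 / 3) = 173502571 / 14067192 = 12.33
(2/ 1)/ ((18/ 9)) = 1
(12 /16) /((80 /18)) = 27 /160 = 0.17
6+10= 16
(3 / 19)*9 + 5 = 122 / 19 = 6.42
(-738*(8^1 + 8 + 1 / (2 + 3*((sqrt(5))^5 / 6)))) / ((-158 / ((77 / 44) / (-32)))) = -16058511 / 3929776 - 64575*sqrt(5) / 15719104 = -4.10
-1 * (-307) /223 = 307 /223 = 1.38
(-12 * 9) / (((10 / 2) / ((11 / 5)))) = -1188 / 25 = -47.52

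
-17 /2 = -8.50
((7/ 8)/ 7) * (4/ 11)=1/ 22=0.05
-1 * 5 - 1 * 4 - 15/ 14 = -141/ 14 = -10.07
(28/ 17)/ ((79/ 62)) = 1736/ 1343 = 1.29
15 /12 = 5 /4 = 1.25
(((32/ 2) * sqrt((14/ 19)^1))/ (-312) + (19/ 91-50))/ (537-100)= -197/ 1729-2 * sqrt(266)/ 323817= -0.11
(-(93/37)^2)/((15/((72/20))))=-51894/34225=-1.52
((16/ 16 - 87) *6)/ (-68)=129/ 17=7.59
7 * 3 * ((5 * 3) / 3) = 105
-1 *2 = -2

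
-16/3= -5.33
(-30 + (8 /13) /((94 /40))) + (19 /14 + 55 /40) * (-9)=-1858867 /34216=-54.33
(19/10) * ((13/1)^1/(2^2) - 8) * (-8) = 361/5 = 72.20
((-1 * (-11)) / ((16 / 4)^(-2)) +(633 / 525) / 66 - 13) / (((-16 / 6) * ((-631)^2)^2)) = -1882861 / 4882791203166800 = -0.00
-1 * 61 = -61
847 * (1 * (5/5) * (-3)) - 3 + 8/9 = -22888/9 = -2543.11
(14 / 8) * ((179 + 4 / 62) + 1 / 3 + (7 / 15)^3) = 314.12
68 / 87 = 0.78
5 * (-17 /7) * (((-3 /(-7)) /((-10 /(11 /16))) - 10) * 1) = 190961 /1568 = 121.79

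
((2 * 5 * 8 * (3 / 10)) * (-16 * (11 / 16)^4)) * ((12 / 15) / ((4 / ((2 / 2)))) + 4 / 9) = -424589 / 7680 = -55.29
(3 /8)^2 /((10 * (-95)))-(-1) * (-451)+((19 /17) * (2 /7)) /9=-29365376039 /65116800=-450.96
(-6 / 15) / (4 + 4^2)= -1 / 50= -0.02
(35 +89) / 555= 124 / 555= 0.22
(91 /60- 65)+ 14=-2969 /60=-49.48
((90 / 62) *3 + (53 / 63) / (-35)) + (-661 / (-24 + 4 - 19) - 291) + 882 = 612.28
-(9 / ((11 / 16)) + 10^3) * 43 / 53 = -479192 / 583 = -821.94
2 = 2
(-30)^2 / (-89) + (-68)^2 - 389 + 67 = 381978 / 89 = 4291.89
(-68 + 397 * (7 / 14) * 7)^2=1746362.25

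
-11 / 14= -0.79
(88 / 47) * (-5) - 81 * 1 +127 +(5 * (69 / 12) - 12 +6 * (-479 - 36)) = -570883 / 188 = -3036.61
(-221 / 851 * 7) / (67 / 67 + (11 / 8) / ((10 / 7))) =-0.93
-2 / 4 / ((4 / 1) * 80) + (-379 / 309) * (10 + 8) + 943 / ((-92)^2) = -33306729 / 1516160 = -21.97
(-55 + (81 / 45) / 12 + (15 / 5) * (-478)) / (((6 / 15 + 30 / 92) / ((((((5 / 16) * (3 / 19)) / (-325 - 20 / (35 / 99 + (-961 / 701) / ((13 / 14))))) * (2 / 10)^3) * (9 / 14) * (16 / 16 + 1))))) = 2675962899621 / 789895085564000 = 0.00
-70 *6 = -420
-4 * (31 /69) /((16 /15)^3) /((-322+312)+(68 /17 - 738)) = 0.00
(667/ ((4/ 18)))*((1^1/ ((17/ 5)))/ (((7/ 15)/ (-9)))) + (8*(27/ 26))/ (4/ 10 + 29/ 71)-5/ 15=-6475404149/ 380562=-17015.37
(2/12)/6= 1/36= 0.03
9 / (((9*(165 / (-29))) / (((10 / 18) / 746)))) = -29 / 221562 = -0.00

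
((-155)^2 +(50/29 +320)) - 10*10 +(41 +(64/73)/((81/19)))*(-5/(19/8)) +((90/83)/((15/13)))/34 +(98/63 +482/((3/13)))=120675616518976/4597126893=26250.23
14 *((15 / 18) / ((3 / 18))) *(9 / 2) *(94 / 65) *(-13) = -5922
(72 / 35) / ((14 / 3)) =108 / 245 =0.44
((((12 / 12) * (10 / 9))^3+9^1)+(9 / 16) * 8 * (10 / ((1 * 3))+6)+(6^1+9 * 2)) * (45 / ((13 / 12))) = 1113500 / 351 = 3172.36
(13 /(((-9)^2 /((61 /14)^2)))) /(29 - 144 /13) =628849 /3699108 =0.17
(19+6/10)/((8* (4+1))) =0.49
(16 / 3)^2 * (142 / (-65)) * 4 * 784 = -113999872 / 585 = -194871.58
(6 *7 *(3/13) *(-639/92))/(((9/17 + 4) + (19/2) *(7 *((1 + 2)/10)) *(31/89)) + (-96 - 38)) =609088410/1108544593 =0.55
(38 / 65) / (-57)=-2 / 195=-0.01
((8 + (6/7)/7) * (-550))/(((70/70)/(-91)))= 2845700/7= 406528.57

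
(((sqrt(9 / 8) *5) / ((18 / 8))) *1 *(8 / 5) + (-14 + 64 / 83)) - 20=-2758 / 83 + 8 *sqrt(2) / 3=-29.46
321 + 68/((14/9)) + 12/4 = 2574/7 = 367.71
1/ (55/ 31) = 31/ 55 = 0.56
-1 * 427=-427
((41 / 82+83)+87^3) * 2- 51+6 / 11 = 14488348 / 11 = 1317122.55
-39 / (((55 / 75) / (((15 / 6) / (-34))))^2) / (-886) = 219375 / 495720544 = 0.00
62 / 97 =0.64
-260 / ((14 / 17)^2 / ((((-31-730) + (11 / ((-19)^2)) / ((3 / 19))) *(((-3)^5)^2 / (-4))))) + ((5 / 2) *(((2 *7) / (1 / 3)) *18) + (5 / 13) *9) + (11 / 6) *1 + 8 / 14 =-156335022982358 / 36309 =-4305682419.85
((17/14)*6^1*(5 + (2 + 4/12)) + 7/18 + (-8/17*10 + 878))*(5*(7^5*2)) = 23840405365/153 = 155819642.91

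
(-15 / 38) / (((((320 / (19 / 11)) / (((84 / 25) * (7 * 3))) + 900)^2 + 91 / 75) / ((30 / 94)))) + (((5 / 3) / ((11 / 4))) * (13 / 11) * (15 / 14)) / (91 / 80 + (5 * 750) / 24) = 6989687597476175459125 / 1433546645224757421052926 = 0.00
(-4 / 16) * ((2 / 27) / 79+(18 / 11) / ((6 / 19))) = -121603 / 93852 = -1.30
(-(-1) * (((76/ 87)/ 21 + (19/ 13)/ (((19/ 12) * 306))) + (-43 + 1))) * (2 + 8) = -169402000/ 403767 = -419.55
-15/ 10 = -3/ 2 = -1.50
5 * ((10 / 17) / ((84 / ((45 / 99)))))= 125 / 7854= 0.02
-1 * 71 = -71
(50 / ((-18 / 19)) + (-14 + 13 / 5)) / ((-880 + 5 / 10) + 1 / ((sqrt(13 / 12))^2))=75088 / 1027935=0.07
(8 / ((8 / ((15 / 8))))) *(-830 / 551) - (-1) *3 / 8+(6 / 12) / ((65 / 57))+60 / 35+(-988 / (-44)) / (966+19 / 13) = -0.27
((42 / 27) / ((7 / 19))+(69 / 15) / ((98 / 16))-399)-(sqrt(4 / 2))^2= -873239 / 2205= -396.03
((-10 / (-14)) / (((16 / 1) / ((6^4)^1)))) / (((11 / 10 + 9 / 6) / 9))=18225 / 91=200.27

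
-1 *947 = -947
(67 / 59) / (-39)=-67 / 2301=-0.03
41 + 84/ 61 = 2585/ 61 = 42.38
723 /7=103.29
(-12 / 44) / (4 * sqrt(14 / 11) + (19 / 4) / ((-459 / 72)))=-7803 * sqrt(154) / 1558535 - 2907 / 283370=-0.07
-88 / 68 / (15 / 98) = -8.45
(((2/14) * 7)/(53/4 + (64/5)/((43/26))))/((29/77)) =6020/47589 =0.13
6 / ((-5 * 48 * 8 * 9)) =-1 / 2880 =-0.00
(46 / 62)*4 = 92 / 31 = 2.97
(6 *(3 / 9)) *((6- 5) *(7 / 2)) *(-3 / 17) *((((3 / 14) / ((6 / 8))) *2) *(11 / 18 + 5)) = -202 / 51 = -3.96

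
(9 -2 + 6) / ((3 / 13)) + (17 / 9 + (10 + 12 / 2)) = 668 / 9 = 74.22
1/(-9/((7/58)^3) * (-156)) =343/273937248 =0.00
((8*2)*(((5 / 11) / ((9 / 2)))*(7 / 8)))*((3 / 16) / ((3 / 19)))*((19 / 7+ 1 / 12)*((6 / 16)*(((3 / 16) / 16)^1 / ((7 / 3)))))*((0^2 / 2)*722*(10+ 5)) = 0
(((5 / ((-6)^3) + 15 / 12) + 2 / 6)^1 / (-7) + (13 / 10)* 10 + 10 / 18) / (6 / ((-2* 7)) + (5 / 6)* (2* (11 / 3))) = 2.35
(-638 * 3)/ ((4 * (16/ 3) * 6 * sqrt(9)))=-319/ 64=-4.98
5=5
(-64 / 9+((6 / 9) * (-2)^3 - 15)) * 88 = -21736 / 9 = -2415.11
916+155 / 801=733871 / 801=916.19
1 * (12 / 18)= 2 / 3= 0.67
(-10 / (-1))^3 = 1000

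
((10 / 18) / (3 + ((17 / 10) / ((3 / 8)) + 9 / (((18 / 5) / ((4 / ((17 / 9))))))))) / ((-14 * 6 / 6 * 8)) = -425 / 1099056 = -0.00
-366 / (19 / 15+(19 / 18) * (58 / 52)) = -856440 / 5719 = -149.75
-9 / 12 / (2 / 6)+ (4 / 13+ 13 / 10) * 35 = 2809 / 52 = 54.02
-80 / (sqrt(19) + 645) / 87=-0.00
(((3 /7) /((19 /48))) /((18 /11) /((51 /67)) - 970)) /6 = -1122 /6017851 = -0.00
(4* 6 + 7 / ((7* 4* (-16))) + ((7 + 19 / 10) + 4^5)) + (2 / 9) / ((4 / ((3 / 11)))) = 11160859 / 10560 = 1056.90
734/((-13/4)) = -2936/13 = -225.85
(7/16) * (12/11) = 21/44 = 0.48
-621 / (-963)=69 / 107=0.64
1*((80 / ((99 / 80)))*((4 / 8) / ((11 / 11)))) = 3200 / 99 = 32.32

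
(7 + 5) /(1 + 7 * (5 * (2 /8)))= 16 /13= 1.23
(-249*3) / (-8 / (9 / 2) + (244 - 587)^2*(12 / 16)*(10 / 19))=-255474 / 15882007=-0.02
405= 405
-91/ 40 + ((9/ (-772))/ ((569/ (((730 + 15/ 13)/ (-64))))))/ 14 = -58200825203/ 25582968320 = -2.27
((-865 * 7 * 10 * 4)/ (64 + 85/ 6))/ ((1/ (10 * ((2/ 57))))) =-1384000/ 1273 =-1087.20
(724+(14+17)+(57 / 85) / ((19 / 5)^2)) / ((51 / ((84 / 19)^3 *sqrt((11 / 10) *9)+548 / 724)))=33411560 / 2981613+14454865152 *sqrt(110) / 37662769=4036.50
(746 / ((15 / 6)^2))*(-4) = -11936 / 25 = -477.44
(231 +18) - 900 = -651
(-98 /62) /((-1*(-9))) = -0.18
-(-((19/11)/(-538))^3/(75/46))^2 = -24887271049/60410481935136613761690000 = -0.00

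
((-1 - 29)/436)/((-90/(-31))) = -31/1308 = -0.02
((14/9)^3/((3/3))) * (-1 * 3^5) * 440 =-1207360/3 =-402453.33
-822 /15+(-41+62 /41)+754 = 135241 /205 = 659.71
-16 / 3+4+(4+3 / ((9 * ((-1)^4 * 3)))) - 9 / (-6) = 77 / 18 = 4.28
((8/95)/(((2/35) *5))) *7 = 196/95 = 2.06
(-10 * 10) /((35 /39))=-780 /7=-111.43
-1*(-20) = 20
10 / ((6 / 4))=6.67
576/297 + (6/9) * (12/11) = 2.67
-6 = -6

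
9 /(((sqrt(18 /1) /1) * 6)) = sqrt(2) /4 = 0.35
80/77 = 1.04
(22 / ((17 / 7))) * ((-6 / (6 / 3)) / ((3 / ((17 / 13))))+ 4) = 5390 / 221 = 24.39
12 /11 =1.09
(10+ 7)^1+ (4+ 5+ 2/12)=157/6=26.17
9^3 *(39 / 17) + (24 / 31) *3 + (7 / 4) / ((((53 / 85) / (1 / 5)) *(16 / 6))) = 1497052299 / 893792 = 1674.94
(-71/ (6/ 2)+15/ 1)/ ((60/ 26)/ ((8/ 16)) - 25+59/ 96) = 10816/ 24673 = 0.44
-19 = -19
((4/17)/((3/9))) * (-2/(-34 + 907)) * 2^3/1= -64/4947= -0.01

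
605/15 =121/3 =40.33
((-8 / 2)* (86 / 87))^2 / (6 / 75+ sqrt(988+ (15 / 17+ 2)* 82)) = -50292800 / 49231357029+ 36980000* sqrt(353838) / 49231357029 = 0.45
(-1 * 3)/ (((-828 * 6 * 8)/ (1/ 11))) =1/ 145728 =0.00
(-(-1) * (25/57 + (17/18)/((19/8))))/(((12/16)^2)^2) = 36608/13851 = 2.64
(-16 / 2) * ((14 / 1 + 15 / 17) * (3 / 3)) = -2024 / 17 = -119.06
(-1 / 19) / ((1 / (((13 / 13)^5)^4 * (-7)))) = 0.37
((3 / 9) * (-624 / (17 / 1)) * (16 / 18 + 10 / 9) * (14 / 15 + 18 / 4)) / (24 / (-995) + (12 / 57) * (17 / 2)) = -75.31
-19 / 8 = -2.38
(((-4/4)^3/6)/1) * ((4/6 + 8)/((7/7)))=-13/9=-1.44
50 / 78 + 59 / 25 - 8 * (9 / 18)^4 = 4877 / 1950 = 2.50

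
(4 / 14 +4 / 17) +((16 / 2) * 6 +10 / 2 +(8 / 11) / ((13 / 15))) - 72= -300177 / 17017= -17.64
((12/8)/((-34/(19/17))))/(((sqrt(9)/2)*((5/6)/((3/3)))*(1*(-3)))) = 19/1445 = 0.01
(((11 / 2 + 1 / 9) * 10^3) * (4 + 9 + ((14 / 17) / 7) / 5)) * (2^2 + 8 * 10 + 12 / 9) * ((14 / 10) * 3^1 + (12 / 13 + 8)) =18085237760 / 221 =81833655.02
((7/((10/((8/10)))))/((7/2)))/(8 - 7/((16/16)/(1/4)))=16/625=0.03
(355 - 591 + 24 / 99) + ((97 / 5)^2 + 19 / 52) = 6047519 / 42900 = 140.97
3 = 3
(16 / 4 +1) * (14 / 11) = 70 / 11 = 6.36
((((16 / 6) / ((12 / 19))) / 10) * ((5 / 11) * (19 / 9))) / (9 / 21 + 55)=2527 / 345708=0.01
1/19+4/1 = 77/19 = 4.05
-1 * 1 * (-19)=19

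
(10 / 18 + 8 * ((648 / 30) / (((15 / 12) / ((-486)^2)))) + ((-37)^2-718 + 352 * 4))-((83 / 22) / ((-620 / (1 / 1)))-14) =20042907719687 / 613800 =32653808.60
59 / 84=0.70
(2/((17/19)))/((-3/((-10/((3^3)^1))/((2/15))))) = 950/459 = 2.07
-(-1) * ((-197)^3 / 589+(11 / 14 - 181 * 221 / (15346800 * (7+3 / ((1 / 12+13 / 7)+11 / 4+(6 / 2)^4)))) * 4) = -742502554725726511 / 57216288899700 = -12977.12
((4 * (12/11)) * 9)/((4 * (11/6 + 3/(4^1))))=1296/341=3.80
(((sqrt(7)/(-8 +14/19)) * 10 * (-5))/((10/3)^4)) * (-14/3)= -1197 * sqrt(7)/4600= -0.69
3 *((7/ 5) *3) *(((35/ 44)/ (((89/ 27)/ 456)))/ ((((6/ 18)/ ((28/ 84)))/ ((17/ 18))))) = 1281987/ 979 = 1309.49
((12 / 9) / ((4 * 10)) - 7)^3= -9129329 / 27000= -338.12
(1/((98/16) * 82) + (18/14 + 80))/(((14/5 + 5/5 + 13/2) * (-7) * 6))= -0.19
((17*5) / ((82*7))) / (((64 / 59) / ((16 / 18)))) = 5015 / 41328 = 0.12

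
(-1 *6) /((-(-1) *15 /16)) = -32 /5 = -6.40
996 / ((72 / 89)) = 7387 / 6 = 1231.17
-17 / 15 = -1.13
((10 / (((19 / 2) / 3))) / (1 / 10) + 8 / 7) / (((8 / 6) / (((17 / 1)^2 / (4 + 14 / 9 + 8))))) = 4244832 / 8113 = 523.21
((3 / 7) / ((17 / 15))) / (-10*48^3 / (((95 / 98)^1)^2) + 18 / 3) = -27075 / 84261532138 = -0.00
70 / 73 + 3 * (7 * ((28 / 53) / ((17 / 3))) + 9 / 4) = 2543239 / 263092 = 9.67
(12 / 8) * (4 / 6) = 1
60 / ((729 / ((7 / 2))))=70 / 243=0.29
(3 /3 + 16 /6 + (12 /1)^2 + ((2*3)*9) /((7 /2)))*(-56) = -27400 /3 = -9133.33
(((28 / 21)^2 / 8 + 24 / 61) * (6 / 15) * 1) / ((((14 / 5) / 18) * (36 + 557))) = 0.00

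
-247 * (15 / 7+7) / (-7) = 15808 / 49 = 322.61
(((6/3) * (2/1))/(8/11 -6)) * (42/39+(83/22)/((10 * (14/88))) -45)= 415932/13195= 31.52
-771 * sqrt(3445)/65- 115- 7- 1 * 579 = -701- 771 * sqrt(3445)/65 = -1397.20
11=11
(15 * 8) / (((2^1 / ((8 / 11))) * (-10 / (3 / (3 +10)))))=-144 / 143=-1.01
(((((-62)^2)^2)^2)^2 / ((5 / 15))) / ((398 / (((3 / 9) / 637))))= 23836200853411766725131665408 / 126763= 188037525566701377571780.90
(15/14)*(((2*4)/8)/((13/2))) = 15/91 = 0.16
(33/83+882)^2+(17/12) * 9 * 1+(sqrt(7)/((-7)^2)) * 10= 10 * sqrt(7)/49+21456155823/27556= 778638.80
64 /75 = 0.85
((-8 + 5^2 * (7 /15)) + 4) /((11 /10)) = 230 /33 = 6.97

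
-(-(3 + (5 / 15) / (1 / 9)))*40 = 240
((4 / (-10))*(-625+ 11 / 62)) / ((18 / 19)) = 245347 / 930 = 263.81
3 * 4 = 12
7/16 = 0.44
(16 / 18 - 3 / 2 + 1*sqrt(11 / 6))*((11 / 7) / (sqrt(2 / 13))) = -121*sqrt(26) / 252 + 11*sqrt(429) / 42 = 2.98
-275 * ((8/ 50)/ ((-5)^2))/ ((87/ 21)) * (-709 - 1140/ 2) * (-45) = -3545388/ 145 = -24450.95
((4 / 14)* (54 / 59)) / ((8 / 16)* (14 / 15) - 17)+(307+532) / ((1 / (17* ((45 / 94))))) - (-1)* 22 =4121935537 / 601741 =6850.02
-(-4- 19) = 23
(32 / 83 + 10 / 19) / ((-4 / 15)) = -10785 / 3154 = -3.42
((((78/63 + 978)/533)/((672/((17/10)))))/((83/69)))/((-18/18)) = -2010131/520250640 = -0.00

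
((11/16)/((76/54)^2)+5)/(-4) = -123539/92416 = -1.34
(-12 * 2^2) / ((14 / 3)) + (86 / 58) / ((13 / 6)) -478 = -1286780 / 2639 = -487.60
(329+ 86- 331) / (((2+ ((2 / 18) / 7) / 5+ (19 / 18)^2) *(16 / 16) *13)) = 952560 / 459563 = 2.07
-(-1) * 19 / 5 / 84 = 19 / 420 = 0.05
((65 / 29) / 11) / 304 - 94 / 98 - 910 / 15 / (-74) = -73154273 / 527452464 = -0.14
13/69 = 0.19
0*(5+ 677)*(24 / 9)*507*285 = 0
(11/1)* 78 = 858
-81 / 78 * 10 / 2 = -135 / 26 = -5.19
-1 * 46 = -46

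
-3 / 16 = -0.19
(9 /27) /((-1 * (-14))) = 1 /42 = 0.02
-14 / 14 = -1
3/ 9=1/ 3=0.33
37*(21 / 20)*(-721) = -560217 / 20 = -28010.85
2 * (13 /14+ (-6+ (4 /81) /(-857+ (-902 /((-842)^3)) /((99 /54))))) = -735538494987913 /72517055831577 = -10.14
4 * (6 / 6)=4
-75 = -75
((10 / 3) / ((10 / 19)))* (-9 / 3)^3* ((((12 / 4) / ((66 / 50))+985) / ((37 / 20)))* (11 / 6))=-6190200 / 37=-167302.70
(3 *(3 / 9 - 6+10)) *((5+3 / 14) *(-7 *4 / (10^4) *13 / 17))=-12337 / 85000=-0.15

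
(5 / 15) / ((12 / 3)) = 0.08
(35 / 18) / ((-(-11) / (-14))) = -245 / 99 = -2.47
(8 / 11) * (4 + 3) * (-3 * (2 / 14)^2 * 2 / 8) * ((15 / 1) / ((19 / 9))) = -0.55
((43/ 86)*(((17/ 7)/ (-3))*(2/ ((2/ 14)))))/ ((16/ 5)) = -85/ 48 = -1.77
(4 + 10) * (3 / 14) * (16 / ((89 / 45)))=2160 / 89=24.27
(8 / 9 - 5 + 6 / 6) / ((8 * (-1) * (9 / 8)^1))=28 / 81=0.35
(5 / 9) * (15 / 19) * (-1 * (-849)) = 372.37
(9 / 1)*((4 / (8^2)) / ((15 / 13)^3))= 0.37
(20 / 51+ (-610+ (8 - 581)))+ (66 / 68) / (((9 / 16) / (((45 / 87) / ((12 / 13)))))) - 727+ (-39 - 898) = -1402901 / 493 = -2845.64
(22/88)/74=1/296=0.00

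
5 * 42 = 210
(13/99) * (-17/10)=-0.22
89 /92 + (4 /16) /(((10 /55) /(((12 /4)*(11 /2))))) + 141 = 60593 /368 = 164.65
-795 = -795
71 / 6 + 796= 4847 / 6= 807.83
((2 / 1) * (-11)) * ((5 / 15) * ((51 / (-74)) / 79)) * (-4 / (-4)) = 187 / 2923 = 0.06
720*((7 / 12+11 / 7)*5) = 54300 / 7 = 7757.14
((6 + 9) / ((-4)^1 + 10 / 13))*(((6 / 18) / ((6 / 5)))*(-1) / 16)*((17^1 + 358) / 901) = 40625 / 1210944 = 0.03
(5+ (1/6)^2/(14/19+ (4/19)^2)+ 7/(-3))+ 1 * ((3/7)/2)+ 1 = 278323/71064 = 3.92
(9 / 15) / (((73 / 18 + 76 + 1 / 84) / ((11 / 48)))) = 693 / 403540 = 0.00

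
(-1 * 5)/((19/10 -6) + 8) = -50/39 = -1.28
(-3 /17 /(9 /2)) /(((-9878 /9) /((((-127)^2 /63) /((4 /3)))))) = 16129 /2350964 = 0.01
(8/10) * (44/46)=88/115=0.77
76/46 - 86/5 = -1788/115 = -15.55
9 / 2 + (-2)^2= 8.50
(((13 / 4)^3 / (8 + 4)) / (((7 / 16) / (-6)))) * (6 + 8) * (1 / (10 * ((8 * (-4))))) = 2197 / 1280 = 1.72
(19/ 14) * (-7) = -19/ 2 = -9.50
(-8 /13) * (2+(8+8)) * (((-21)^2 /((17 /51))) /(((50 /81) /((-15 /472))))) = 2893401 /3835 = 754.47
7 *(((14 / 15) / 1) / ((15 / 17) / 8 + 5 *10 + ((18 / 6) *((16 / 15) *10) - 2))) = 13328 / 163425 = 0.08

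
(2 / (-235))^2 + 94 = 5191154 / 55225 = 94.00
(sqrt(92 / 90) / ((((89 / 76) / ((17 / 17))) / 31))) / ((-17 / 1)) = -1.57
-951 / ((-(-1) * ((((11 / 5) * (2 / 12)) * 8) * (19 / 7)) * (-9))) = 11095 / 836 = 13.27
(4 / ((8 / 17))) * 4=34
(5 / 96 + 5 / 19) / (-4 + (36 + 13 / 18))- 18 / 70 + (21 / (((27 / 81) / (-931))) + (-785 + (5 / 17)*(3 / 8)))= -6332439282803 / 106538320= -59438.14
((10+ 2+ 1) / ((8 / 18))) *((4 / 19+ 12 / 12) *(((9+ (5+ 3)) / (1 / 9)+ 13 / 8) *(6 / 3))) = 3328767 / 304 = 10949.89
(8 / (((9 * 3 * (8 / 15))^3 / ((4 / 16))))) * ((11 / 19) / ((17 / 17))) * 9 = 1375 / 393984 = 0.00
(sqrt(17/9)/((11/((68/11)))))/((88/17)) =0.15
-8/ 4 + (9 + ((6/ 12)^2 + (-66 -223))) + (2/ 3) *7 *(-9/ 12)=-1141/ 4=-285.25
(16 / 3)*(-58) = -928 / 3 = -309.33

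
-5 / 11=-0.45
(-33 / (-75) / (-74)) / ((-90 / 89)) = 979 / 166500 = 0.01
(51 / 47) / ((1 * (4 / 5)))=255 / 188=1.36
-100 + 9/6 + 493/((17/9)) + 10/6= 985/6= 164.17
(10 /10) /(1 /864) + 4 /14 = 6050 /7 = 864.29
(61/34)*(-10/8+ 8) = 1647/136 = 12.11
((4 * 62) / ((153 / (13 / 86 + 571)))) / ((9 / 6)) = 4060504 / 6579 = 617.19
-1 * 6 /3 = -2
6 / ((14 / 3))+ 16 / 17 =265 / 119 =2.23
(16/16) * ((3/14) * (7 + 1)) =12/7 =1.71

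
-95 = -95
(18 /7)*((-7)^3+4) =-871.71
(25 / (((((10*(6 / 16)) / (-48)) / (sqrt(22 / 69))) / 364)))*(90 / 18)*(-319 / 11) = 16889600*sqrt(1518) / 69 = 9536876.51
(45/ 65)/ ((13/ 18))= 0.96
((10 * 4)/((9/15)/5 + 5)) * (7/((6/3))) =875/32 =27.34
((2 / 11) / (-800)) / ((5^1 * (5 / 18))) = -9 / 55000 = -0.00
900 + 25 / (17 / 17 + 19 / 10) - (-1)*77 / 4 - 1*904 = 2769 / 116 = 23.87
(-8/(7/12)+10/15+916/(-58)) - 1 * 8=-22436/609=-36.84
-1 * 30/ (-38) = 15/ 19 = 0.79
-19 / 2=-9.50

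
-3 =-3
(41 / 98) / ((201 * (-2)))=-41 / 39396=-0.00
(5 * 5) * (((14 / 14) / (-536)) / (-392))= 25 / 210112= 0.00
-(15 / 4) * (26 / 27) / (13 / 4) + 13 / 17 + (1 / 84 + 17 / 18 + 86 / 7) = 18415 / 1428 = 12.90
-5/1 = -5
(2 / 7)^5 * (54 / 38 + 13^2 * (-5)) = -512896 / 319333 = -1.61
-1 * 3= -3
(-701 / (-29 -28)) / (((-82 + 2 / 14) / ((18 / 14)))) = -701 / 3629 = -0.19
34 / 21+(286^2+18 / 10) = 8588939 / 105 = 81799.42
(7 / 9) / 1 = 0.78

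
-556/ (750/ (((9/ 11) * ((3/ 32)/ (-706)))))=1251/ 15532000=0.00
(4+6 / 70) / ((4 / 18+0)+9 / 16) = 20592 / 3955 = 5.21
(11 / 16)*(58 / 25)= 319 / 200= 1.60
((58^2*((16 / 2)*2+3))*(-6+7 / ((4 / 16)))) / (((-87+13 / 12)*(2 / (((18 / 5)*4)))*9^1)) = -13093.17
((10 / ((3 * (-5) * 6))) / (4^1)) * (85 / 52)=-85 / 1872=-0.05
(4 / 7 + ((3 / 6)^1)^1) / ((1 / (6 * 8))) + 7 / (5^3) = 45049 / 875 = 51.48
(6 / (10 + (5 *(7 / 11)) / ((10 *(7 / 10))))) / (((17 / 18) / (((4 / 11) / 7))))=0.03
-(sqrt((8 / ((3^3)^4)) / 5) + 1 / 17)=-1 / 17 - 2 * sqrt(10) / 3645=-0.06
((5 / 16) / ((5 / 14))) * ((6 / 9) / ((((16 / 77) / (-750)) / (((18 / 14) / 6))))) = -28875 / 64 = -451.17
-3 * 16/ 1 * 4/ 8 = -24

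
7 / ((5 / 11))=77 / 5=15.40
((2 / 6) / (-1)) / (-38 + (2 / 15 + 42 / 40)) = 20 / 2209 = 0.01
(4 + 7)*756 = 8316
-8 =-8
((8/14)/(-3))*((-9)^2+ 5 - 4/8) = -114/7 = -16.29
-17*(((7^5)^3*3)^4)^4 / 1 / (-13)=48743712134646219881824136104292850948131887863574784708573557916969438250995995676614938297746806256034708842367423018620963527149598323539246199121536906956907950501420965698810554126530623833012115221031202257 / 13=3749516318049709221678780000000000000000000000000000000000000000000000000000000000000000000000000000000000000000000000000000000000000000000000000000000000000000000000000000000000000000000000000000000000000000000.00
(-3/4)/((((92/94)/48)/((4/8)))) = -423/23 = -18.39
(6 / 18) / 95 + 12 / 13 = 3433 / 3705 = 0.93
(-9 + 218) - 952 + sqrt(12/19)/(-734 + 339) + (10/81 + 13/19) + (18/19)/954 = -60538321/81567 - 2*sqrt(57)/7505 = -742.19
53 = 53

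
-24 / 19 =-1.26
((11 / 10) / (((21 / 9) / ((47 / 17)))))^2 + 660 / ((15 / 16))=999340001 / 1416100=705.70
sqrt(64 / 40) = 2 * sqrt(10) / 5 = 1.26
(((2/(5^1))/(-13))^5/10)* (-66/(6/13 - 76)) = -528/219116421875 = -0.00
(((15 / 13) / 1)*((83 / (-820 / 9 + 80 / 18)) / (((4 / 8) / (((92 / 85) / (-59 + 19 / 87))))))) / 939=498249 / 11496898465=0.00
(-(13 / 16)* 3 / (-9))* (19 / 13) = 19 / 48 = 0.40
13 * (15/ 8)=195/ 8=24.38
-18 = -18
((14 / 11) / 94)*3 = 21 / 517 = 0.04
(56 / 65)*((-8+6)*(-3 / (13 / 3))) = 1008 / 845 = 1.19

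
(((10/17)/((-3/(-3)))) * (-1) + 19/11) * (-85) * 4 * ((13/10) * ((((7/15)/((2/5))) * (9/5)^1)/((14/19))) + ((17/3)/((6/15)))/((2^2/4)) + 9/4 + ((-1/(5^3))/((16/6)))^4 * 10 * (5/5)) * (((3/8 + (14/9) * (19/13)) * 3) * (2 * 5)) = -1062478328542770187/1716000000000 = -619159.87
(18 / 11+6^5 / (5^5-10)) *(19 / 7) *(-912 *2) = -4907497536 / 239855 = -20460.27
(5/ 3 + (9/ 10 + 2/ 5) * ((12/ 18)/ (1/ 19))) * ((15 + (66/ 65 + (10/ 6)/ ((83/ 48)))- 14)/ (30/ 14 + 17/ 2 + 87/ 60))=122411968/ 27401205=4.47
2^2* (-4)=-16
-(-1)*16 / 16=1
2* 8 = 16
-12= -12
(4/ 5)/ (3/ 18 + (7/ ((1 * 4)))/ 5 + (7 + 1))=48/ 511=0.09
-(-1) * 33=33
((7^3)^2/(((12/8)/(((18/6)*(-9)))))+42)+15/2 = -2117632.50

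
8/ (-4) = -2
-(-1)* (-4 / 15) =-4 / 15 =-0.27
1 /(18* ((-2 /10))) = -5 /18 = -0.28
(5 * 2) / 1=10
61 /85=0.72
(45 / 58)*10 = 225 / 29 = 7.76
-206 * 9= -1854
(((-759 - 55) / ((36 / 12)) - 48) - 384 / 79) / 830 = -38417 / 98355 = -0.39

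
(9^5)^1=59049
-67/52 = -1.29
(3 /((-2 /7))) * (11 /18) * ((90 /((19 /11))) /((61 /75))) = -952875 /2318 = -411.08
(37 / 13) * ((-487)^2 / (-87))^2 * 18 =4162435957514 / 10933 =380722213.25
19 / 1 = 19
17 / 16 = 1.06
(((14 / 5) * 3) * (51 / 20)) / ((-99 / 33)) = -357 / 50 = -7.14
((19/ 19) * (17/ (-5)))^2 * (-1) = -289/ 25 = -11.56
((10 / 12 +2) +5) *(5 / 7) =235 / 42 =5.60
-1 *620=-620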